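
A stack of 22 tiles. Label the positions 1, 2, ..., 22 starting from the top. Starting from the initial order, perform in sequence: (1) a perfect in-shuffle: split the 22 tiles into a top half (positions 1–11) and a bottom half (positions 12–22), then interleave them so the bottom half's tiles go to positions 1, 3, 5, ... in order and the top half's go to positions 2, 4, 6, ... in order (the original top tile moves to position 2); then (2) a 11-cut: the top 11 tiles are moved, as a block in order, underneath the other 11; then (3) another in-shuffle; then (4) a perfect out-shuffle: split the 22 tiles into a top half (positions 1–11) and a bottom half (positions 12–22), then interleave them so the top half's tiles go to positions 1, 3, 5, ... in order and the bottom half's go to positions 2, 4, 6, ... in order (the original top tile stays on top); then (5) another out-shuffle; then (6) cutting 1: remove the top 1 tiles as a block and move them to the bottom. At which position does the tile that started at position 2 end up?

3

Track the tile from position 2 forward through each operation:
  after op 1 (in-shuffle): 2 → 4
  after op 2 (cut 11): 4 → 15
  after op 3 (in-shuffle): 15 → 7
  after op 4 (out-shuffle): 7 → 13
  after op 5 (out-shuffle): 13 → 4
  after op 6 (cut 1): 4 → 3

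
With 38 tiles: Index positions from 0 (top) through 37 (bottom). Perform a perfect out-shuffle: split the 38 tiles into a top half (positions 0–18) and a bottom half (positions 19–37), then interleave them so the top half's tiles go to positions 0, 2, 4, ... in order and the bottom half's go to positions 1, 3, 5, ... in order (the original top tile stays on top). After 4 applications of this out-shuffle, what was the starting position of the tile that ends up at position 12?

Work backwards from position 12, undoing one out-shuffle at a time:
12 ← 6 ← 3 ← 20 ← 10
So the tile now at position 12 started at position 10.

10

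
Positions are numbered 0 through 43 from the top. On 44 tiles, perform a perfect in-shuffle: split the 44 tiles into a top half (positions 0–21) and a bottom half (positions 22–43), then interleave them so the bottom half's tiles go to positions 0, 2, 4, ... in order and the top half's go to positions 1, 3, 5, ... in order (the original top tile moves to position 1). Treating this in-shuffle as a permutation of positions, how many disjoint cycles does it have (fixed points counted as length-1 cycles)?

7

Trace each unvisited position around until it returns:
(0 1 3 7 15 31 ... len 12) (2 5 11 23) (4 9 19 39 34 24) (6 13 27 10 21 43 ... len 12) (8 17 35 26) (14 29) (20 41 38 32)
7 cycles in total.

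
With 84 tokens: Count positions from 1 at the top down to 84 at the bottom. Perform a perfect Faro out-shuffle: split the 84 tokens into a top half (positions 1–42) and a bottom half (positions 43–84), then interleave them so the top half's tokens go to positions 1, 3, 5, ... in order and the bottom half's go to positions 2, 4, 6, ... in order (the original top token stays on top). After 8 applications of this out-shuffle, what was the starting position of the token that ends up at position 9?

14

Work backwards from position 9, undoing one out-shuffle at a time:
9 ← 5 ← 3 ← 2 ← 43 ← 22 ← 53 ← 27 ← 14
So the token now at position 9 started at position 14.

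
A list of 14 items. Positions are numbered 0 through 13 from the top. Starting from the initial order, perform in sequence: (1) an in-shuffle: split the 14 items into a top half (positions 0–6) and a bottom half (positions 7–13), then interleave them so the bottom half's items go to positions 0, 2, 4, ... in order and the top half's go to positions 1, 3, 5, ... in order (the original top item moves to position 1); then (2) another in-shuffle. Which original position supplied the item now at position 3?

0

Undo the operations in reverse order, starting from position 3:
  undo op 2 (in-shuffle, from top half): 3 ← 1
  undo op 1 (in-shuffle, from top half): 1 ← 0
So the item at position 3 came from original position 0.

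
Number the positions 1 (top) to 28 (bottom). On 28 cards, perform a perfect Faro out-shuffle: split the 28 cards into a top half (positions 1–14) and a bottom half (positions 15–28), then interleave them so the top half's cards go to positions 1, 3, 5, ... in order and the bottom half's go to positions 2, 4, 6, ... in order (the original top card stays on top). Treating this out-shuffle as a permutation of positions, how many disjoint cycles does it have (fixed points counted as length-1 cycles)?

Trace each unvisited position around until it returns:
(1) (2 3 5 9 17 6 ... len 18) (4 7 13 25 22 16) (10 19) (28)
5 cycles in total.

5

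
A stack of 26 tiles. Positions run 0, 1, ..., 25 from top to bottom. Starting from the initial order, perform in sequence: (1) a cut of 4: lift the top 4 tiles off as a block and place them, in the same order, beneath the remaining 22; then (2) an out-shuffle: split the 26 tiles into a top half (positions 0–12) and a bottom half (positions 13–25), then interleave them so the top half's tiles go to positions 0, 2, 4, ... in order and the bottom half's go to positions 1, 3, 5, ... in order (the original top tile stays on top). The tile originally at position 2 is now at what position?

23

Track the tile from position 2 forward through each operation:
  after op 1 (cut 4): 2 → 24
  after op 2 (out-shuffle): 24 → 23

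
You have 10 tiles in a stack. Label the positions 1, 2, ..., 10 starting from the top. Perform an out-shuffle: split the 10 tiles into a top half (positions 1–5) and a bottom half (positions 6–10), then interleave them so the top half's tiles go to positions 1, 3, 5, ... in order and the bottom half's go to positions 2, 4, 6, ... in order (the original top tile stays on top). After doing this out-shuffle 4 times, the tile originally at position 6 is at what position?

9

Track the tile's position through each out-shuffle:
6 → 2 → 3 → 5 → 9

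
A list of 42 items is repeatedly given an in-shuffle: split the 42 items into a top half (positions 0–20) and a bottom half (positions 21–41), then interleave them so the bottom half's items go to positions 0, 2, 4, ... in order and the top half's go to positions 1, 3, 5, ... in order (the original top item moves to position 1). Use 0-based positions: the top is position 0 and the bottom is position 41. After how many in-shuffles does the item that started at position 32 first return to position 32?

14

Follow position 32 under repeated in-shuffles:
32 → 22 → 2 → 5 → 11 → 23 → 4 → 9 → 19 → 39 → 36 → 30 → 18 → 37 → 32
It first returns after 14 in-shuffles.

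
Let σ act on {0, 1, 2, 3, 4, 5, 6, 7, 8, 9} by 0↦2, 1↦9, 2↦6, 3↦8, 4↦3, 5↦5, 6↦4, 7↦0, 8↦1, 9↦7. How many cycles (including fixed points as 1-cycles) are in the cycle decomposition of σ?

2

Cycle decomposition: (0 2 6 4 3 8 1 9 7) (5).
2 cycles.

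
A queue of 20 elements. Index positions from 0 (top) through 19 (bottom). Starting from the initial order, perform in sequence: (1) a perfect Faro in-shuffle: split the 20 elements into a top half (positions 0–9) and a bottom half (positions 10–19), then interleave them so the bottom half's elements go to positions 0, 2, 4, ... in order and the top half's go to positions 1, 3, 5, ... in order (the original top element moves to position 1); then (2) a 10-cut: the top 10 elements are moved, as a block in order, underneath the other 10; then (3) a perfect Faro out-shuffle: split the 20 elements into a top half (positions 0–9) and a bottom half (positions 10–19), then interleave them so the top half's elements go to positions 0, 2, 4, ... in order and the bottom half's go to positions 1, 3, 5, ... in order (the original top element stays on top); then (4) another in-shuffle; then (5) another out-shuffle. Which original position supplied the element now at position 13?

Undo the operations in reverse order, starting from position 13:
  undo op 5 (out-shuffle, from bottom half): 13 ← 16
  undo op 4 (in-shuffle, from bottom half): 16 ← 18
  undo op 3 (out-shuffle, from top half): 18 ← 9
  undo op 2 (cut 10): 9 ← 19
  undo op 1 (in-shuffle, from top half): 19 ← 9
So the element at position 13 came from original position 9.

9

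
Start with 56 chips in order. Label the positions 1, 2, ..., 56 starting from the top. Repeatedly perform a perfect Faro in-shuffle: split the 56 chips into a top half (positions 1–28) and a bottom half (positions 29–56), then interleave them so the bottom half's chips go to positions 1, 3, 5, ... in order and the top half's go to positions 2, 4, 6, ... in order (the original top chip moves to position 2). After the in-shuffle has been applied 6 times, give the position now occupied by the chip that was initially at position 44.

Track the chip's position through each in-shuffle:
44 → 31 → 5 → 10 → 20 → 40 → 23

23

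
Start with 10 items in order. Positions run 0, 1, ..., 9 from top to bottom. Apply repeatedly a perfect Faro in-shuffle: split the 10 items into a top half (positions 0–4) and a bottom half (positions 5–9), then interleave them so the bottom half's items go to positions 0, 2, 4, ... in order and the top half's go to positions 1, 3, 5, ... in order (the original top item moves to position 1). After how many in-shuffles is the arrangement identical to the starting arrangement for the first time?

The in-shuffle permutes the 10 positions with cycle lengths [10].
Every item is home exactly when every cycle has completed a whole number of laps, i.e. after lcm(10) = 10 in-shuffles.

10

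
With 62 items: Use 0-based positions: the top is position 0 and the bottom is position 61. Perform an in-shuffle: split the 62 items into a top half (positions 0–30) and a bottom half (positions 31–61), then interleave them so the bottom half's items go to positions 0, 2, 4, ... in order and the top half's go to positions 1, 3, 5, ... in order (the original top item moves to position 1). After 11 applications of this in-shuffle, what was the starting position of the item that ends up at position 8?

Work backwards from position 8, undoing one in-shuffle at a time:
8 ← 35 ← 17 ← 8 ← 35 ← 17 ← 8 ← 35 ← 17 ← 8 ← 35 ← 17
So the item now at position 8 started at position 17.

17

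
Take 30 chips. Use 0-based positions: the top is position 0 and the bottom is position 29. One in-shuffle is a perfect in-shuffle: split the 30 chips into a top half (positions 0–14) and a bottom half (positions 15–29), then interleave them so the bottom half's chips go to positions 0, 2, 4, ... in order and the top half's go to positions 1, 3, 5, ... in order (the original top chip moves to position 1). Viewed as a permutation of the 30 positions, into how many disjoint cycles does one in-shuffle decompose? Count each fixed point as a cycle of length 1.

6

Trace each unvisited position around until it returns:
(0 1 3 7 15) (2 5 11 23 16) (4 9 19 8 17) (6 13 27 24 18) (10 21 12 25 20) (14 29 28 26 22)
6 cycles in total.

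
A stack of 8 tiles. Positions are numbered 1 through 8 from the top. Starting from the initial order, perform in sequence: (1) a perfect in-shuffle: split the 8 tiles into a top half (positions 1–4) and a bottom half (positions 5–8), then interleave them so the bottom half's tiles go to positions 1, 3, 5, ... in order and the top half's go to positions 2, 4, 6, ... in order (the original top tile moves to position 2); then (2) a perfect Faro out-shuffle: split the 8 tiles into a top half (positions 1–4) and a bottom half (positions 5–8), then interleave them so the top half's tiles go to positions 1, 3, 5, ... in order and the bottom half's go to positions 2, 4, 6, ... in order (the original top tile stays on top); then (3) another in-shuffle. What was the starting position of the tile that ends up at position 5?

Undo the operations in reverse order, starting from position 5:
  undo op 3 (in-shuffle, from bottom half): 5 ← 7
  undo op 2 (out-shuffle, from top half): 7 ← 4
  undo op 1 (in-shuffle, from top half): 4 ← 2
So the tile at position 5 came from original position 2.

2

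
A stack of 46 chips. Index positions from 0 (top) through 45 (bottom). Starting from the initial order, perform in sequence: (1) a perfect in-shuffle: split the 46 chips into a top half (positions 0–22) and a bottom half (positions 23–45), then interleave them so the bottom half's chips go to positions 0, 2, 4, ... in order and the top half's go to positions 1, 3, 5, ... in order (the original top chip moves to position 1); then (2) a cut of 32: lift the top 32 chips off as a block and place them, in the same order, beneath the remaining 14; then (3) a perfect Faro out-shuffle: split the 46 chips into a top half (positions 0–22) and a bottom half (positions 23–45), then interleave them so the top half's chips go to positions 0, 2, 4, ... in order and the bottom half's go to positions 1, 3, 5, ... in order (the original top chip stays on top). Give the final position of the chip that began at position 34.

27

Track the chip from position 34 forward through each operation:
  after op 1 (in-shuffle): 34 → 22
  after op 2 (cut 32): 22 → 36
  after op 3 (out-shuffle): 36 → 27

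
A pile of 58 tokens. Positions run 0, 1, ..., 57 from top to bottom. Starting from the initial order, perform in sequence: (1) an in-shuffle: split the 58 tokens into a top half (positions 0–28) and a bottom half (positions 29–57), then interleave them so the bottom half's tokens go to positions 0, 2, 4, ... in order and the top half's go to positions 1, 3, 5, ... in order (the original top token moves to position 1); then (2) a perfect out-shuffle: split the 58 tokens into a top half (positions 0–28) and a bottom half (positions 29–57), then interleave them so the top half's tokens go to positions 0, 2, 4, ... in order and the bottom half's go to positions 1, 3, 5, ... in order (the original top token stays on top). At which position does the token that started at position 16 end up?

Track the token from position 16 forward through each operation:
  after op 1 (in-shuffle): 16 → 33
  after op 2 (out-shuffle): 33 → 9

9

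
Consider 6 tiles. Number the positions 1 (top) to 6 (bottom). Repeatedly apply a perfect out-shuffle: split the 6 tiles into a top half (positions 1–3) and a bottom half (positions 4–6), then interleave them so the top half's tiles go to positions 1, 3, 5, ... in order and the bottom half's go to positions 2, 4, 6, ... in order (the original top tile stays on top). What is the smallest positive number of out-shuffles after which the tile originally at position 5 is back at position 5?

4

Follow position 5 under repeated out-shuffles:
5 → 4 → 2 → 3 → 5
It first returns after 4 out-shuffles.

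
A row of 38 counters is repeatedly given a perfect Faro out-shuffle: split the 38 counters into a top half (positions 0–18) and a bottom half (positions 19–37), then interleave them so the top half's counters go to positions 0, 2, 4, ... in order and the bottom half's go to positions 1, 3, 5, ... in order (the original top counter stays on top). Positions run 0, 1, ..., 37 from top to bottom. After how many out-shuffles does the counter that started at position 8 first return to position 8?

36

Follow position 8 under repeated out-shuffles:
8 → 16 → 32 → 27 → 17 → 34 → 31 → 25 → ... → 8 (length 36)
It first returns after 36 out-shuffles.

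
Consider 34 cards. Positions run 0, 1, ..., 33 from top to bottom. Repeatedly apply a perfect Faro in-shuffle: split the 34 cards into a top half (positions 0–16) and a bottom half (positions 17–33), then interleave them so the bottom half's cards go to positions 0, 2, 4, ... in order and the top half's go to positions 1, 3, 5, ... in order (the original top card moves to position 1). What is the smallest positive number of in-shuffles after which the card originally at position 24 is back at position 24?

Follow position 24 under repeated in-shuffles:
24 → 14 → 29 → 24
It first returns after 3 in-shuffles.

3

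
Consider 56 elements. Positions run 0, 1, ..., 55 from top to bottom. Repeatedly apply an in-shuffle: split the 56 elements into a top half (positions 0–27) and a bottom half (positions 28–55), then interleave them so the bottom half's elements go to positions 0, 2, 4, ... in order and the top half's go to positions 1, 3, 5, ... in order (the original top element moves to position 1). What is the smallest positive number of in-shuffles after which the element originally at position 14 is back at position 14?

Follow position 14 under repeated in-shuffles:
14 → 29 → 2 → 5 → 11 → 23 → 47 → 38 → 20 → 41 → 26 → 53 → 50 → 44 → 32 → 8 → 17 → 35 → 14
It first returns after 18 in-shuffles.

18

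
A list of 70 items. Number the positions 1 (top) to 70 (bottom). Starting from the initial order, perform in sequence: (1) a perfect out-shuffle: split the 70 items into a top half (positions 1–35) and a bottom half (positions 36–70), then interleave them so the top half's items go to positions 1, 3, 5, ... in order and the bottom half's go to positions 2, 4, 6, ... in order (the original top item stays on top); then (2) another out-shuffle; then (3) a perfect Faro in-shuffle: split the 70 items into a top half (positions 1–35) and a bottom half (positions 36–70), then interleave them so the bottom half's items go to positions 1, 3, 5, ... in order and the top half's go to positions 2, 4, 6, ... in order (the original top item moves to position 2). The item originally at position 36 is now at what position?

6

Track the item from position 36 forward through each operation:
  after op 1 (out-shuffle): 36 → 2
  after op 2 (out-shuffle): 2 → 3
  after op 3 (in-shuffle): 3 → 6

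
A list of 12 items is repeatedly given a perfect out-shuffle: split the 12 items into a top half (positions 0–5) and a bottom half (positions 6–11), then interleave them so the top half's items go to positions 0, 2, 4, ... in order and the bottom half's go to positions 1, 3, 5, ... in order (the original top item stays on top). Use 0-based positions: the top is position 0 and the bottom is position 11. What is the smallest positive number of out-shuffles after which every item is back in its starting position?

10

The out-shuffle permutes the 12 positions with cycle lengths [1, 1, 10].
Every item is home exactly when every cycle has completed a whole number of laps, i.e. after lcm(1, 10) = 10 out-shuffles.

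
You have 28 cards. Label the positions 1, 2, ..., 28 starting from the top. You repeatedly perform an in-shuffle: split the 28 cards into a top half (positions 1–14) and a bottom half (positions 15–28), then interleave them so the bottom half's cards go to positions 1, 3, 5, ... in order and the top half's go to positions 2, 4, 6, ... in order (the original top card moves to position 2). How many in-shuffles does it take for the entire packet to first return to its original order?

The in-shuffle permutes the 28 positions with cycle lengths [28].
Every card is home exactly when every cycle has completed a whole number of laps, i.e. after lcm(28) = 28 in-shuffles.

28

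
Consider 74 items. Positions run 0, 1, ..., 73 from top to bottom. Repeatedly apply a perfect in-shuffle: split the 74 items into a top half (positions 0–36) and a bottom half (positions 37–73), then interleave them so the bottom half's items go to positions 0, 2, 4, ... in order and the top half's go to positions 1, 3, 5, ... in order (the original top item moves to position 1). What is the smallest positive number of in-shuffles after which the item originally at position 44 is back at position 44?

4

Follow position 44 under repeated in-shuffles:
44 → 14 → 29 → 59 → 44
It first returns after 4 in-shuffles.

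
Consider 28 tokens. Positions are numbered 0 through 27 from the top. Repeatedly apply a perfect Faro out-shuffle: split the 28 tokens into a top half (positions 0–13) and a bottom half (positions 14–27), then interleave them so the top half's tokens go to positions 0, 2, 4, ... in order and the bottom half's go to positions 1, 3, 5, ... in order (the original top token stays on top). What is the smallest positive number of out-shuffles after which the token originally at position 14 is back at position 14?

Follow position 14 under repeated out-shuffles:
14 → 1 → 2 → 4 → 8 → 16 → 5 → 10 → 20 → 13 → 26 → 25 → 23 → 19 → 11 → 22 → 17 → 7 → 14
It first returns after 18 out-shuffles.

18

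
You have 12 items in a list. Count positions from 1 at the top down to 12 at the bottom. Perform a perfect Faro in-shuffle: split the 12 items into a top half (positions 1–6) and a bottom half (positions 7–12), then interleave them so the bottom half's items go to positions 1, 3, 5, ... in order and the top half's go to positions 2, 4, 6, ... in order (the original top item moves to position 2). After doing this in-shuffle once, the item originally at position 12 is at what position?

11

Track the item's position through each in-shuffle:
12 → 11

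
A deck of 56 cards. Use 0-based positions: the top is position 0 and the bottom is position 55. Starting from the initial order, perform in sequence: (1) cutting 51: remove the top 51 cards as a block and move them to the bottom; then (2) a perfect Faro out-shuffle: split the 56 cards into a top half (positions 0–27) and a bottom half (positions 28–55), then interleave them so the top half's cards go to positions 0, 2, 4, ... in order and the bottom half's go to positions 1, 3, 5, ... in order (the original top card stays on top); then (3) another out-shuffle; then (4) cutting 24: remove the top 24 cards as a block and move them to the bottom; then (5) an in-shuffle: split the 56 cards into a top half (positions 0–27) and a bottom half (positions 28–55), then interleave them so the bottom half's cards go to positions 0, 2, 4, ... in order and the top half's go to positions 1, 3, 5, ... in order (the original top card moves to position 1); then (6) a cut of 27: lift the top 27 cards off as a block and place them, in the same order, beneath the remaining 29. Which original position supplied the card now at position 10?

33

Undo the operations in reverse order, starting from position 10:
  undo op 6 (cut 27): 10 ← 37
  undo op 5 (in-shuffle, from top half): 37 ← 18
  undo op 4 (cut 24): 18 ← 42
  undo op 3 (out-shuffle, from top half): 42 ← 21
  undo op 2 (out-shuffle, from bottom half): 21 ← 38
  undo op 1 (cut 51): 38 ← 33
So the card at position 10 came from original position 33.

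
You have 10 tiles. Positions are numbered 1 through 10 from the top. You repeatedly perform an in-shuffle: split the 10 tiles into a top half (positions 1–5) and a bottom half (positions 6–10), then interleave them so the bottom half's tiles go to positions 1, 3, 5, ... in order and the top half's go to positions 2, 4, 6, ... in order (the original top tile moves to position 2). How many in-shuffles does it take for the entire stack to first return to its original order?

10

The in-shuffle permutes the 10 positions with cycle lengths [10].
Every tile is home exactly when every cycle has completed a whole number of laps, i.e. after lcm(10) = 10 in-shuffles.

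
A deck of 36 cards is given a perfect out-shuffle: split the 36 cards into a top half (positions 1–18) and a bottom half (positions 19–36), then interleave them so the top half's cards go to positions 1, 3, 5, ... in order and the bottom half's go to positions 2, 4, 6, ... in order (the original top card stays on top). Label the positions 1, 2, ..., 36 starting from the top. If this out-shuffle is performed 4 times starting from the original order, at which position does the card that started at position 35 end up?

20

Track the card's position through each out-shuffle:
35 → 34 → 32 → 28 → 20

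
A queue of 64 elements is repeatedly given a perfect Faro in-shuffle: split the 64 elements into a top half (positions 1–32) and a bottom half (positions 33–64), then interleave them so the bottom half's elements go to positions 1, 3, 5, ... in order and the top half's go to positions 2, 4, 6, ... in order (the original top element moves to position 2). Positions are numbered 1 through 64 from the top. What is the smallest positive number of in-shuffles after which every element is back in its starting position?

12

The in-shuffle permutes the 64 positions with cycle lengths [4, 12, 12, 12, 12, 12].
Every element is home exactly when every cycle has completed a whole number of laps, i.e. after lcm(4, 12) = 12 in-shuffles.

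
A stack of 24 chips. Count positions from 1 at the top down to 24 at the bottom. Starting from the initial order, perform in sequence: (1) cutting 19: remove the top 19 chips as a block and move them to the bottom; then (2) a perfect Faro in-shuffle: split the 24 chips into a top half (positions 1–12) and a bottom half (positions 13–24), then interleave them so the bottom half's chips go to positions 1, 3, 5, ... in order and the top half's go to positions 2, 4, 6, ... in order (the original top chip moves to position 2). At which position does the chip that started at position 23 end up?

Track the chip from position 23 forward through each operation:
  after op 1 (cut 19): 23 → 4
  after op 2 (in-shuffle): 4 → 8

8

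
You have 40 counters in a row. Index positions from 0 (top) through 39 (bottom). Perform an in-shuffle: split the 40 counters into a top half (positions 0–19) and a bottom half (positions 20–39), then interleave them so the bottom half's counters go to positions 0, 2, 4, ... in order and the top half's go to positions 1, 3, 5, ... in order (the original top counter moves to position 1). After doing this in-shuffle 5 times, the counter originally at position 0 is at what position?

Track the counter's position through each in-shuffle:
0 → 1 → 3 → 7 → 15 → 31

31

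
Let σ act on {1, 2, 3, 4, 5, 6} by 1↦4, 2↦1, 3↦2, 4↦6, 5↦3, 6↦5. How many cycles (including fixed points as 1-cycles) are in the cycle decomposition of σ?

Cycle decomposition: (1 4 6 5 3 2).
1 cycle.

1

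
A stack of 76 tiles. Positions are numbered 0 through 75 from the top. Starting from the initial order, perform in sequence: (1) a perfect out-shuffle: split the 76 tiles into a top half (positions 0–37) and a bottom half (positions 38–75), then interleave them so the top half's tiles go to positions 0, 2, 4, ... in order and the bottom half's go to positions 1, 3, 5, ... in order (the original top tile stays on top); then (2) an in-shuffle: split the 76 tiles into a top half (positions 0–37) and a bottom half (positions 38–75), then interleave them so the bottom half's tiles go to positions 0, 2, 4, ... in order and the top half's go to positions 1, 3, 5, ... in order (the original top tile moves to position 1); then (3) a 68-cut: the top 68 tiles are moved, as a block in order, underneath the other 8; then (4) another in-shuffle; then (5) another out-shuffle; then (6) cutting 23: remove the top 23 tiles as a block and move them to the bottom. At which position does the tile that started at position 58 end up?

35

Track the tile from position 58 forward through each operation:
  after op 1 (out-shuffle): 58 → 41
  after op 2 (in-shuffle): 41 → 6
  after op 3 (cut 68): 6 → 14
  after op 4 (in-shuffle): 14 → 29
  after op 5 (out-shuffle): 29 → 58
  after op 6 (cut 23): 58 → 35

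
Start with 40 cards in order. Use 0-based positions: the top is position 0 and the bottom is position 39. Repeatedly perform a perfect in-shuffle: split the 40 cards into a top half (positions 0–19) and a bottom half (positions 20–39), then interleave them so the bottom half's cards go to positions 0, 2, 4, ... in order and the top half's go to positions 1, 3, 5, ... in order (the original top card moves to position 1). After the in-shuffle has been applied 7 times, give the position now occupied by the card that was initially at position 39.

35

Track the card's position through each in-shuffle:
39 → 38 → 36 → 32 → 24 → 8 → 17 → 35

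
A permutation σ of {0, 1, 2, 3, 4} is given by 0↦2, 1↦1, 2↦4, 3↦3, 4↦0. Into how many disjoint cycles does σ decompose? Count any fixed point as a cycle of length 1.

3

Cycle decomposition: (0 2 4) (1) (3).
3 cycles.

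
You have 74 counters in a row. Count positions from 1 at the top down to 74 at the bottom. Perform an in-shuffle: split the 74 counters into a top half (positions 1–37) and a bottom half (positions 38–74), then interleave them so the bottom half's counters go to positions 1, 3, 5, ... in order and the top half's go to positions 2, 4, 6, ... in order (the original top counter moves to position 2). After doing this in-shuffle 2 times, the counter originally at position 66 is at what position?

Track the counter's position through each in-shuffle:
66 → 57 → 39

39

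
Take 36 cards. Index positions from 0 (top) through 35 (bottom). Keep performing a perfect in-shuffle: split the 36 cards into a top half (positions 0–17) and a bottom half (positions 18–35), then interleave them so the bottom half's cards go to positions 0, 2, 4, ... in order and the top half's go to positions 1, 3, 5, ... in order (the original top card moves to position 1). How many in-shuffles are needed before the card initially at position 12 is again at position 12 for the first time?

Follow position 12 under repeated in-shuffles:
12 → 25 → 14 → 29 → 22 → 8 → 17 → 35 → ... → 12 (length 36)
It first returns after 36 in-shuffles.

36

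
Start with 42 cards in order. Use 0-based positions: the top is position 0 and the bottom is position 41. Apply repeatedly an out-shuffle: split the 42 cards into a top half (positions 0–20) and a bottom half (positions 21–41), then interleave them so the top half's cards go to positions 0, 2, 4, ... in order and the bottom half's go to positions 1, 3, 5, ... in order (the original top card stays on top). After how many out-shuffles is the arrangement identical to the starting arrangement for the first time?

20

The out-shuffle permutes the 42 positions with cycle lengths [1, 1, 20, 20].
Every card is home exactly when every cycle has completed a whole number of laps, i.e. after lcm(1, 20) = 20 out-shuffles.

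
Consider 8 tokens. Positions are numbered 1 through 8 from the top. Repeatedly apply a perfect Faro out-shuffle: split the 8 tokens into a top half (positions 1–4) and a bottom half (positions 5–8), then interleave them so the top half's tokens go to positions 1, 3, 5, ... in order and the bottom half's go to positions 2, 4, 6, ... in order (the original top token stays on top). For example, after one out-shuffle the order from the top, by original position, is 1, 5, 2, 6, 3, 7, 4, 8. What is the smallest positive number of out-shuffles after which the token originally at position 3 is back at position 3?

3

Follow position 3 under repeated out-shuffles:
3 → 5 → 2 → 3
It first returns after 3 out-shuffles.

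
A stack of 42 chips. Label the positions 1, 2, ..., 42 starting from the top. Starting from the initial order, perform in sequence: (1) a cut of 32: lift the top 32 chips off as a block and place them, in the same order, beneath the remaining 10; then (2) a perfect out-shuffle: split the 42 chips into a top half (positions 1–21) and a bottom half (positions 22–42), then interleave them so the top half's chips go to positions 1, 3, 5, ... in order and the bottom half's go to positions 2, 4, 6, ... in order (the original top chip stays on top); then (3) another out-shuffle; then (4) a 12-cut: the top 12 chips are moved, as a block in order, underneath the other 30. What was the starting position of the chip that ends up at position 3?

15

Undo the operations in reverse order, starting from position 3:
  undo op 4 (cut 12): 3 ← 15
  undo op 3 (out-shuffle, from top half): 15 ← 8
  undo op 2 (out-shuffle, from bottom half): 8 ← 25
  undo op 1 (cut 32): 25 ← 15
So the chip at position 3 came from original position 15.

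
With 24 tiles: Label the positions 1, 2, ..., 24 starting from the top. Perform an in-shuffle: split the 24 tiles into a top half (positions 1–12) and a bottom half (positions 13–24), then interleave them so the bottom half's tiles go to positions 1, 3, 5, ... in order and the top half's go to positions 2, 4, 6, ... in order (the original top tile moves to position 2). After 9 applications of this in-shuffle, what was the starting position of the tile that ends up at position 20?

Work backwards from position 20, undoing one in-shuffle at a time:
20 ← 10 ← 5 ← 15 ← 20 ← 10 ← 5 ← 15 ← 20 ← 10
So the tile now at position 20 started at position 10.

10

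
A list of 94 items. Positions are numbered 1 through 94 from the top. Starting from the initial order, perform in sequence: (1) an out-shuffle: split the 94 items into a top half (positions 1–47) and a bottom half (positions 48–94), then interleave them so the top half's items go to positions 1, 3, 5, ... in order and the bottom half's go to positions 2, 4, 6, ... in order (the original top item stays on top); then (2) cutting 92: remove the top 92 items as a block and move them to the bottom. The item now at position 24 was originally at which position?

58

Undo the operations in reverse order, starting from position 24:
  undo op 2 (cut 92): 24 ← 22
  undo op 1 (out-shuffle, from bottom half): 22 ← 58
So the item at position 24 came from original position 58.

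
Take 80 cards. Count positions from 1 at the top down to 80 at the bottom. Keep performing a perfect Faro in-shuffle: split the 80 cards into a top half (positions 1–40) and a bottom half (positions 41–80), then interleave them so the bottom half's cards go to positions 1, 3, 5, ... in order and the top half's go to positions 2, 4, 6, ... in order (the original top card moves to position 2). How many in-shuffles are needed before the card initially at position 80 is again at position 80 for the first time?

54

Follow position 80 under repeated in-shuffles:
80 → 79 → 77 → 73 → 65 → 49 → 17 → 34 → ... → 80 (length 54)
It first returns after 54 in-shuffles.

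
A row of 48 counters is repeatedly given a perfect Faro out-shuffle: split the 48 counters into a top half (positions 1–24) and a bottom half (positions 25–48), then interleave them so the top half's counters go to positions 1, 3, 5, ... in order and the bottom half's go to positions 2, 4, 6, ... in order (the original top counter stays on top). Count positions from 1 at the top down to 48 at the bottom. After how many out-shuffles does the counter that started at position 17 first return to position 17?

Follow position 17 under repeated out-shuffles:
17 → 33 → 18 → 35 → 22 → 43 → 38 → 28 → ... → 17 (length 23)
It first returns after 23 out-shuffles.

23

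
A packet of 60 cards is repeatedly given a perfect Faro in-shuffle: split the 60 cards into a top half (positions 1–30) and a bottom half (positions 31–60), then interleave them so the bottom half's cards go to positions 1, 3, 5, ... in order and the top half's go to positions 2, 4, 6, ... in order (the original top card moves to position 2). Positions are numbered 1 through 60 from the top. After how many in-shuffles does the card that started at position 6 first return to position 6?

60

Follow position 6 under repeated in-shuffles:
6 → 12 → 24 → 48 → 35 → 9 → 18 → 36 → ... → 6 (length 60)
It first returns after 60 in-shuffles.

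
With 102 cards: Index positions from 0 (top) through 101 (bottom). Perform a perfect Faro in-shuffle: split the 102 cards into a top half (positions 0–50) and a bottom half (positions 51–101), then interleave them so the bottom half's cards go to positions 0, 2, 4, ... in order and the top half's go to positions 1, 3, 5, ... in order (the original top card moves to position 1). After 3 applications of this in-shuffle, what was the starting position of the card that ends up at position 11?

Work backwards from position 11, undoing one in-shuffle at a time:
11 ← 5 ← 2 ← 52
So the card now at position 11 started at position 52.

52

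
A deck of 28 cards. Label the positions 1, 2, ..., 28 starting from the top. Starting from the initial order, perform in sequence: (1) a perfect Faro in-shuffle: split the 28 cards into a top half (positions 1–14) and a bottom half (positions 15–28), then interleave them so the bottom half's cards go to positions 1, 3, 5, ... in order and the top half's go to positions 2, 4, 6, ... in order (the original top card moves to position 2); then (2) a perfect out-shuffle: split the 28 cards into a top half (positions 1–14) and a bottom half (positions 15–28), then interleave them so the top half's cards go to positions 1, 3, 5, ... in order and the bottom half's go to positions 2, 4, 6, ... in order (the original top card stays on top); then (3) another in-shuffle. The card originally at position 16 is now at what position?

10

Track the card from position 16 forward through each operation:
  after op 1 (in-shuffle): 16 → 3
  after op 2 (out-shuffle): 3 → 5
  after op 3 (in-shuffle): 5 → 10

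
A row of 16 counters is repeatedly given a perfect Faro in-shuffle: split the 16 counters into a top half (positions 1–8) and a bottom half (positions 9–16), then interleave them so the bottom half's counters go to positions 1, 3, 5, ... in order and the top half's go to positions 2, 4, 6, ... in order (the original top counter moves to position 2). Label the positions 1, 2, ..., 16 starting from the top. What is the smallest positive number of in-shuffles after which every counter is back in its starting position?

The in-shuffle permutes the 16 positions with cycle lengths [8, 8].
Every counter is home exactly when every cycle has completed a whole number of laps, i.e. after lcm(8) = 8 in-shuffles.

8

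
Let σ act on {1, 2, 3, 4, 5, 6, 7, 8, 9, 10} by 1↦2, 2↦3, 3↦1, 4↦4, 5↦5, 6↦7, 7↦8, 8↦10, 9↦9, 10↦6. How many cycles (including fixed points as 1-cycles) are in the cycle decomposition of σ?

Cycle decomposition: (1 2 3) (4) (5) (6 7 8 10) (9).
5 cycles.

5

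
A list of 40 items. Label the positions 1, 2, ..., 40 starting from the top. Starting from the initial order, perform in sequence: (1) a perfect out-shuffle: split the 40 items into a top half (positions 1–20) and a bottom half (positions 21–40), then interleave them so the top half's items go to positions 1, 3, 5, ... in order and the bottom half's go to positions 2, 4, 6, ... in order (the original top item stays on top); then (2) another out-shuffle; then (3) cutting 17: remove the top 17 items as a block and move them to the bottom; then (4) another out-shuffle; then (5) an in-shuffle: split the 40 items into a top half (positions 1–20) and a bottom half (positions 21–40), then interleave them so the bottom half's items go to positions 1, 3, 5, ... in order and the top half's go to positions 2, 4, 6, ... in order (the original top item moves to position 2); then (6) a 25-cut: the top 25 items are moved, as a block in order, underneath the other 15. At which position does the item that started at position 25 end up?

21

Track the item from position 25 forward through each operation:
  after op 1 (out-shuffle): 25 → 10
  after op 2 (out-shuffle): 10 → 19
  after op 3 (cut 17): 19 → 2
  after op 4 (out-shuffle): 2 → 3
  after op 5 (in-shuffle): 3 → 6
  after op 6 (cut 25): 6 → 21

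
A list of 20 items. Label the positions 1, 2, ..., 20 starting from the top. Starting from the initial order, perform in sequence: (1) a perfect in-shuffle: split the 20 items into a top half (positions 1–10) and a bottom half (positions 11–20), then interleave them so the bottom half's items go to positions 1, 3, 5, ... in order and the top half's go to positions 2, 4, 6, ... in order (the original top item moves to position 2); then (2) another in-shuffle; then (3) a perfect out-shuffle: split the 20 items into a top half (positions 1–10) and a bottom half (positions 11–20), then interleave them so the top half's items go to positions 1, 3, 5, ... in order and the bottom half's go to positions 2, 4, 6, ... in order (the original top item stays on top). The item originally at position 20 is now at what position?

Track the item from position 20 forward through each operation:
  after op 1 (in-shuffle): 20 → 19
  after op 2 (in-shuffle): 19 → 17
  after op 3 (out-shuffle): 17 → 14

14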